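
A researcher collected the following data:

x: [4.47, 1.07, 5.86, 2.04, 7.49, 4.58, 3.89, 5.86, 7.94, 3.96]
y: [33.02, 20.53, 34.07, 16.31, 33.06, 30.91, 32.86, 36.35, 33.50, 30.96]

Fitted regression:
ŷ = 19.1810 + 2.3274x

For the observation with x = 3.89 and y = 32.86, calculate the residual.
Residual = 4.6254

The residual is the difference between the actual value and the predicted value:

Residual = y - ŷ

Step 1: Calculate predicted value
ŷ = 19.1810 + 2.3274 × 3.89
ŷ = 28.2346

Step 2: Calculate residual
Residual = 32.86 - 28.2346
Residual = 4.6254

Sign check: y > ŷ, so the point is above the line and the fit underestimates here.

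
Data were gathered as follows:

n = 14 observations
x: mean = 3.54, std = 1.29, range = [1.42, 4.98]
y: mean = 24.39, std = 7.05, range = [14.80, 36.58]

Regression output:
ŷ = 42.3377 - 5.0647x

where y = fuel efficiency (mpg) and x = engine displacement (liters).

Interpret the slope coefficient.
On average, fuel efficiency is about 5.0647 mpg lower for every extra liter of engine displacement.

The slope coefficient β₁ = -5.0647 represents the marginal effect of engine displacement on fuel efficiency.

Interpretation:
- Engine displacement up by 1 liter → predicted fuel efficiency decreases by 5.0647 mpg
- This is a linear approximation: the same per-unit change is assumed across the whole observed x range
- The sign (−) gives the direction; the magnitude 5.0647 gives the size of the effect per liter

(β₀ = 42.3377 is the fitted value at x = 0 and is not part of the slope interpretation.)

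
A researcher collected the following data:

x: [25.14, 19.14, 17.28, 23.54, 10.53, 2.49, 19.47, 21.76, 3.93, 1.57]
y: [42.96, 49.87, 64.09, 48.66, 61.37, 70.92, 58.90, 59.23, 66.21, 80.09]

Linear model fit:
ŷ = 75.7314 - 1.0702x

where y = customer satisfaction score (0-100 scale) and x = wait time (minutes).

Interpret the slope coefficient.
On average, satisfaction score is about 1.0702 points lower for every extra minute of wait time.

The slope β₁ = -1.0702 gives the rate at which the fitted satisfaction score changes with wait time.

Interpretation:
- Wait time up by 1 minute → predicted satisfaction score decreases by 1.0702 points
- This is a linear approximation: the same per-unit change is assumed across the whole observed x range

The intercept β₀ = 75.7314 is the predicted satisfaction score when wait time = 0; since the smallest observed x is 1.57, this is an extrapolation and mainly anchors the line.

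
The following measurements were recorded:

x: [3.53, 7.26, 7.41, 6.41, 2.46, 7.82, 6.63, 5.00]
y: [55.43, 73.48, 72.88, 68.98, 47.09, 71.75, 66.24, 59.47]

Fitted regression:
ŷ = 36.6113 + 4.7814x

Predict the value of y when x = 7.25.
ŷ = 71.2765

To predict y for x = 7.25, substitute into the regression equation:

ŷ = 36.6113 + 4.7814 × 7.25
ŷ = 36.6113 + 34.6652
ŷ = 71.2765

This is a point prediction; actual observations scatter around it by roughly the residual standard deviation.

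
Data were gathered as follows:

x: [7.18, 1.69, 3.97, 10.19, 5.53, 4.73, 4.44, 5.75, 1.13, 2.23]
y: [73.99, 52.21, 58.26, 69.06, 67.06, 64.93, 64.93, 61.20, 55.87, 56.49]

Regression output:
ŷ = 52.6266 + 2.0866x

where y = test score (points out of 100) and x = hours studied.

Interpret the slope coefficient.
On average, test score is about 2.0866 points higher for every extra hour of study time.

β₁ = 2.0866 is the change in predicted test score (points) per additional hour of study time.

Interpretation:
- Study time up by 1 hour → predicted test score increases by 2.0866 points
- The effect is assumed constant over the observed range of x (linearity)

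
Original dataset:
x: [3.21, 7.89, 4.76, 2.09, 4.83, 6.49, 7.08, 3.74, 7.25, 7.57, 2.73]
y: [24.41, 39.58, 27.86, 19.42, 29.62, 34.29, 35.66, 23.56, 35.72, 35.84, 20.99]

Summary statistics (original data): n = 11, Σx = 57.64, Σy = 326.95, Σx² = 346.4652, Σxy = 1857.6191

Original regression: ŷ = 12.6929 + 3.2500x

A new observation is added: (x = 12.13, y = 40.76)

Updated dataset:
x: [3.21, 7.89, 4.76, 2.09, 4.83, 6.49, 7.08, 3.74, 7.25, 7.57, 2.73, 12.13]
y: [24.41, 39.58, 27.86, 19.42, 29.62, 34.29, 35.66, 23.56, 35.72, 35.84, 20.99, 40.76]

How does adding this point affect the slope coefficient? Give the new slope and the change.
New slope β₁ = 2.4345 versus 3.2500 before: a change of -0.8155 (-25.1%).

x = 12.13 lies well outside the original x-range [2.09, 7.89] (x̄ ≈ 5.24), so this observation has high leverage and can move the slope substantially.

Step 1: Update the sums with the new point (n goes from 11 to 12)
Σx  = 57.64 + 12.13 = 69.77
Σy  = 326.95 + 40.76 = 367.71
Σx² = 346.4652 + 12.13² = 346.4652 + 147.1369 = 493.6021
Σxy = 1857.6191 + 12.13×40.76 = 1857.6191 + 494.4188 = 2352.0379

Step 2: Recompute the slope with b₁ = (nΣxy − ΣxΣy) / (nΣx² − (Σx)²)
Numerator   = 12×2352.0379 − 69.77×367.71 = 28224.4548 − 25655.1267 = 2569.3281
Denominator = 12×493.6021 − 69.77² = 5923.2252 − 4867.8529 = 1055.3723
b₁(new) = 2569.3281 / 1055.3723 = 2.4345

(Same formula on the original sums: (11×1857.6191 − 57.64×326.95) / (11×346.4652 − 57.64²) = 1588.4121 / 488.7476 = 3.2500, matching the given fit.)

Step 3: Change in slope
Δβ₁ = 2.4345 − 3.2500 = -0.8155
Relative change = -0.8155 / 3.2500 × 100% = -25.1%
→ the slope decreases when the point is added.

A high-leverage point only changes the slope if it is off the original line; here y = 40.76 is below the original trend, so the slope decreases.
In practice: check such a point for data-entry or measurement error.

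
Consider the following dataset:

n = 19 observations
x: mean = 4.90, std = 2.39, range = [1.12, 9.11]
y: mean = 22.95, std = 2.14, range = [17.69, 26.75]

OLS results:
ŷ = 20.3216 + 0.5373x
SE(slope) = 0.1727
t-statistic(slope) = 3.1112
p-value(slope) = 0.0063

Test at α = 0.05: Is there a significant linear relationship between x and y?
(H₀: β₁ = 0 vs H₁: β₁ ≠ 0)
Since p-value = 0.0063 < α = 0.05, reject H₀ — the slope is significantly different from 0.

Hypothesis test for the slope coefficient:

H₀: β₁ = 0 (no linear relationship)
H₁: β₁ ≠ 0 (linear relationship exists)

Test statistic: t = β̂₁ / SE(β̂₁) = 0.5373 / 0.1727 = 3.1112

The p-value (0.0063) is the probability, under H₀, of a t-statistic at least as extreme as |t| = 3.1112 (two-sided, df = n − 2 = 17).

Decision rule: reject H₀ if p-value < α.
p-value = 0.0063 < α = 0.05 → reject H₀.

There is sufficient evidence at the 5% significance level to conclude that a linear relationship exists between x and y.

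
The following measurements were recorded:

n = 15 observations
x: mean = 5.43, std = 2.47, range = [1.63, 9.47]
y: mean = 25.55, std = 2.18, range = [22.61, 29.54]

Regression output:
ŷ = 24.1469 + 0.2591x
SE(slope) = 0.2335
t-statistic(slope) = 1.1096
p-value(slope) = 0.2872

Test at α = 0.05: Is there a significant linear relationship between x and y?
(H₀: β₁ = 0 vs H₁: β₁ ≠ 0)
Since p-value = 0.2872 ≥ α = 0.05, fail to reject H₀ — the slope is not significantly different from 0.

Hypothesis test for the slope coefficient:

H₀: β₁ = 0 (no linear relationship)
H₁: β₁ ≠ 0 (linear relationship exists)

Test statistic: t = β̂₁ / SE(β̂₁) = 0.2591 / 0.2335 = 1.1096

With df = 13, the two-sided p-value for |t| = 1.1096 is 0.2872.

Decision rule: reject H₀ if p-value < α.
p-value = 0.2872 ≥ α = 0.05 → fail to reject H₀.

There is not sufficient evidence at the 5% significance level to conclude that a linear relationship exists between x and y.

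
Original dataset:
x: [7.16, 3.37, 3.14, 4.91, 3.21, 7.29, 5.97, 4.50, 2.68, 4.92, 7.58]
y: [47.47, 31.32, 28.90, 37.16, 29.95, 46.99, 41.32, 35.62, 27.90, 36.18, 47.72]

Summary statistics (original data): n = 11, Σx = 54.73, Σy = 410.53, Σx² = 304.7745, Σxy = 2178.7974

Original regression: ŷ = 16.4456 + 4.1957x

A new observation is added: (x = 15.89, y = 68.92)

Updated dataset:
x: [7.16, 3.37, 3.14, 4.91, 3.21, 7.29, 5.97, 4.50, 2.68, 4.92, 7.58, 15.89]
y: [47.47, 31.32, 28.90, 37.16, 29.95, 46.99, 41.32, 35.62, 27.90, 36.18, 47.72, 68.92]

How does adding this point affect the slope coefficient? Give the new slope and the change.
New slope β₁ = 3.1932 versus 4.1957 before: a change of -1.0025 (-23.9%).

The new point has HIGH LEVERAGE: x = 15.89 is far from the original mean x̄ = 54.73/11 ≈ 4.98 (original range [2.68, 7.58]).

Step 1: Update the sums with the new point (n goes from 11 to 12)
Σx  = 54.73 + 15.89 = 70.62
Σy  = 410.53 + 68.92 = 479.45
Σx² = 304.7745 + 15.89² = 304.7745 + 252.4921 = 557.2666
Σxy = 2178.7974 + 15.89×68.92 = 2178.7974 + 1095.1388 = 3273.9362

Step 2: Recompute the slope with b₁ = (nΣxy − ΣxΣy) / (nΣx² − (Σx)²)
Numerator   = 12×3273.9362 − 70.62×479.45 = 39287.2344 − 33858.7590 = 5428.4754
Denominator = 12×557.2666 − 70.62² = 6687.1992 − 4987.1844 = 1700.0148
b₁(new) = 5428.4754 / 1700.0148 = 3.1932

(Same formula on the original sums: (11×2178.7974 − 54.73×410.53) / (11×304.7745 − 54.73²) = 1498.4645 / 357.1466 = 4.1957, matching the given fit.)

Step 3: Change in slope
Δβ₁ = 3.1932 − 4.1957 = -1.0025
Relative change = -1.0025 / 4.1957 × 100% = -23.9%
→ the slope decreases when the point is added.

A high-leverage point only changes the slope if it is off the original line; here y = 68.92 is below the original trend, so the slope decreases.
In practice: refit with and without it and report both if conclusions differ; investigate whether it comes from the same population as the rest of the sample.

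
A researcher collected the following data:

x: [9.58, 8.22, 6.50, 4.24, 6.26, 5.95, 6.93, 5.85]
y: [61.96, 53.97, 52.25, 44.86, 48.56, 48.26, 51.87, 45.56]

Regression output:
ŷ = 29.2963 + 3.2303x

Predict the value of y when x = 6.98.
ŷ = 51.8438

x = 6.98 lies inside the observed range [4.24, 9.58], so the fitted equation applies directly:

ŷ = 29.2963 + 3.2303 × 6.98
ŷ = 29.2963 + 22.5475
ŷ = 51.8438

This is a point prediction; actual observations scatter around it by roughly the residual standard deviation.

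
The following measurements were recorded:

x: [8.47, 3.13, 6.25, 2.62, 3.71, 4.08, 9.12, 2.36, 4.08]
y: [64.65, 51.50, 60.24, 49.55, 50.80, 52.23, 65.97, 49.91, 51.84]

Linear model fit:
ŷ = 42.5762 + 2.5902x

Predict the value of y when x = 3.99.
ŷ = 52.9111

Plug x = 3.99 into the fitted line:

ŷ = 42.5762 + 2.5902 × 3.99
ŷ = 42.5762 + 10.3349
ŷ = 52.9111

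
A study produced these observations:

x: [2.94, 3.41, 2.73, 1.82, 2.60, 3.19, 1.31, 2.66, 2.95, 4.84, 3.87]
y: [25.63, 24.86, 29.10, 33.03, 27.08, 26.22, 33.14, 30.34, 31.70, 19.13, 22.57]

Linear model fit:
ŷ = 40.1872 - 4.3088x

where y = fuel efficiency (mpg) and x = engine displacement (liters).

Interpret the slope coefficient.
For each additional liter of engine displacement, predicted fuel efficiency decreases by approximately 4.3088 mpg.

The slope β₁ = -4.3088 gives the rate at which the fitted fuel efficiency changes with engine displacement.

Interpretation:
- Engine displacement up by 1 liter → predicted fuel efficiency decreases by 4.3088 mpg
- This is a linear approximation: the same per-unit change is assumed across the whole observed x range
- The slope describes association in these data, not necessarily a causal effect

The intercept β₀ = 40.1872 is the predicted fuel efficiency when engine displacement = 0; since the smallest observed x is 1.31, this is an extrapolation and mainly anchors the line.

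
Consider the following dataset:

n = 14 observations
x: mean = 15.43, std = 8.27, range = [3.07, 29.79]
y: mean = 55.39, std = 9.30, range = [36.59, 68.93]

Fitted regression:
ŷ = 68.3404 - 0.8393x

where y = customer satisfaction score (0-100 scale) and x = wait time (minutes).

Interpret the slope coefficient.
For each additional minute of wait time, predicted satisfaction score decreases by approximately 0.8393 points.

The slope coefficient β₁ = -0.8393 represents the marginal effect of wait time on satisfaction score.

Interpretation:
- Wait time up by 1 minute → predicted satisfaction score decreases by 0.8393 points
- This is a linear approximation: the same per-unit change is assumed across the whole observed x range
- The slope describes association in these data, not necessarily a causal effect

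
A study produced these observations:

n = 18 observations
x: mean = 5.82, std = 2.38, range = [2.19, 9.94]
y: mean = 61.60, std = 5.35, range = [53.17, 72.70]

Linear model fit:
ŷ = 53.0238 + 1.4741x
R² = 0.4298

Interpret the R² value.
The model explains 42.98% of the variance in y (R² = 0.4298), leaving 57.02% unexplained; the fit is moderate.

R² (coefficient of determination) measures the proportion of variance in y explained by the regression model.

Here R² = 0.4298:
- Explained: 42.98% of the variation in y
- Unexplained (residual): 100% − 42.98% = 57.02%
- Rule of thumb (below 0.3 weak; 0.3 to below 0.7 moderate; 0.7 and above strong) → moderate

Calculation: R² = 1 − (SS_res / SS_tot), where SS_res is the sum of squared residuals and SS_tot the total sum of squares.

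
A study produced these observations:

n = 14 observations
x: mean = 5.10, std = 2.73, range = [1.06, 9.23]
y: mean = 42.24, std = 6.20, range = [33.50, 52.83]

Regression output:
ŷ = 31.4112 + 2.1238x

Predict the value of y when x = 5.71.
ŷ = 43.5381

To predict y for x = 5.71, substitute into the regression equation:

ŷ = 31.4112 + 2.1238 × 5.71
ŷ = 31.4112 + 12.1269
ŷ = 43.5381

This is the fitted mean response at that x — an individual observation would come with a wider prediction interval.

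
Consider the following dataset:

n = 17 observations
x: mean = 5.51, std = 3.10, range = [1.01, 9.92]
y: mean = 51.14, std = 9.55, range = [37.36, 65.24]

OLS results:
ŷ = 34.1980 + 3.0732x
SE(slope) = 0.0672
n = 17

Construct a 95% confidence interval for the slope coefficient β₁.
The 95% CI for β₁ is (2.9300, 3.2164)

Confidence interval for the slope:

The 95% CI for β₁ is: β̂₁ ± t*(α/2, n-2) × SE(β̂₁)

Step 1: Find critical t-value
- Confidence level = 0.95
- Degrees of freedom = n - 2 = 17 - 2 = 15
- t*(α/2, 15) = 2.1314

Step 2: Calculate margin of error
Margin = 2.1314 × 0.0672 = 0.1432

Step 3: Construct interval
CI = 3.0732 ± 0.1432
CI = (2.9300, 3.2164)

Interpretation: intervals built this way capture the true β₁ in 95% of repeated samples; here the plausible range for the per-unit effect of x on y is 2.9300 to 3.2164.
Both endpoints are positive, so the data support a genuinely positive slope at this confidence level.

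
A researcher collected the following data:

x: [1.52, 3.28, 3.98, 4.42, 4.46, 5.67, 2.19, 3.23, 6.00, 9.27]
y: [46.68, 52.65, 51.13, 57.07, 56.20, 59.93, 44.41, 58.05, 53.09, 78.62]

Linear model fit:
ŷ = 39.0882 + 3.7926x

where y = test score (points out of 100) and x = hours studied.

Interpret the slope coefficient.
An increase of one hour in study time is associated with a 3.7926 points increase in predicted test score.

The slope coefficient β₁ = 3.7926 represents the marginal effect of study time on test score.

Interpretation:
- Study time up by 1 hour → predicted test score increases by 3.7926 points
- The effect is assumed constant over the observed range of x (linearity)

The intercept β₀ = 39.0882 is the predicted test score when study time = 0; since the smallest observed x is 1.52, this is an extrapolation and mainly anchors the line.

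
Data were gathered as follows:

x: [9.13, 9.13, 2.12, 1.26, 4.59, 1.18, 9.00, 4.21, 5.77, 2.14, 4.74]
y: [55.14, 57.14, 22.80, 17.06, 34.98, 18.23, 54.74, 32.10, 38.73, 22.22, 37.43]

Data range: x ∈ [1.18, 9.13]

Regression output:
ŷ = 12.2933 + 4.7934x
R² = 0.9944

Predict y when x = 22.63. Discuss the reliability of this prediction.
ŷ = 120.7679, but this is extrapolation (above the data range [1.18, 9.13]) and may be unreliable.

Prediction calculation:
ŷ = 12.2933 + 4.7934 × 22.63
ŷ = 120.7679

Reliability:
- Data range: x ∈ [1.18, 9.13]
- Prediction point: x = 22.63 is 13.50 units above the observed range → this is EXTRAPOLATION, not interpolation

Why that matters here:
- The standard error of prediction grows with (x − x̄)², and x = 22.63 is far from x̄ = 4.84
- Real relationships often flatten, saturate, or turn nonlinear at extremes

A defensible statement: 'if the linear trend continued to x = 22.63, y would be about 120.7679' — the premise is untested.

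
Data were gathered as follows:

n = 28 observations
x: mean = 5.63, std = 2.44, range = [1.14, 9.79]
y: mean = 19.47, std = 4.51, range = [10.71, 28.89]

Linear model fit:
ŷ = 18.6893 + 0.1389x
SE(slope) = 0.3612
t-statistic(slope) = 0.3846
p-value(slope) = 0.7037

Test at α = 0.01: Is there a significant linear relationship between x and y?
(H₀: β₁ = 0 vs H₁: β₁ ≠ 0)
Fail to reject H₀: p-value = 0.7037 ≥ α = 0.01. The linear relationship is not significant at the 1% level.

Hypothesis test for the slope coefficient:

H₀: β₁ = 0 (no linear relationship)
H₁: β₁ ≠ 0 (linear relationship exists)

Test statistic: t = β̂₁ / SE(β̂₁) = 0.1389 / 0.3612 = 0.3846

p = 0.7037: how often a slope estimate this far from 0 (in SE units) would arise by chance if β₁ were truly 0.

Decision rule: reject H₀ if p-value < α.
p-value = 0.7037 ≥ α = 0.01 → fail to reject H₀.

At α = 0.01 the data do not provide convincing evidence of a nonzero slope.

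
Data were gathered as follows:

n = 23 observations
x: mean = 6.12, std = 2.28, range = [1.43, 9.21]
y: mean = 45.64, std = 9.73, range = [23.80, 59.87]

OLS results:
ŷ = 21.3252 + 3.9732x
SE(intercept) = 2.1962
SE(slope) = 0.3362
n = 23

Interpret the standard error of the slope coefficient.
SE(slope) = 0.3362 measures the uncertainty in the estimated slope. The coefficient is estimated precisely (SE/|β̂₁| = 8.5%).

SE(β̂₁) = 0.3362 says: if we drew many samples of n = 23 from the same population and refit each time, the fitted slopes would scatter with a standard deviation of roughly 0.3362 around the true β₁.

Relative precision:
- SE / |β̂₁| = 0.3362 / 3.9732 = 8.5%
- Rule of thumb (under 20%: precise; 20% to under 50%: moderately precise; 50% or more: imprecise) → precise

Link to the t-test: t = β̂₁ / SE(β̂₁) = 3.9732 / 0.3362 = 11.8180, the statistic for H₀: β₁ = 0.

What drives SE(β̂₁): wider spread of x values → smaller SE; more residual scatter → larger SE; larger n (here n = 23) → smaller SE.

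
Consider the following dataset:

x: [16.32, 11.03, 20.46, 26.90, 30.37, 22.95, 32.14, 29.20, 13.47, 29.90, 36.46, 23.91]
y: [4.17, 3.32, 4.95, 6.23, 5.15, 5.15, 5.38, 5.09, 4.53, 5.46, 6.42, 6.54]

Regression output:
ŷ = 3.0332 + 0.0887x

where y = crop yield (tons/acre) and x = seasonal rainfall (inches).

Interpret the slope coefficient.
For each additional inch of rainfall, predicted crop yield increases by approximately 0.0887 tons/acre.

β₁ = 0.0887 is the change in predicted crop yield (tons/acre) per additional inch of rainfall.

Interpretation:
- Rainfall up by 1 inch → predicted crop yield increases by 0.0887 tons/acre
- The effect is assumed constant over the observed range of x (linearity)

(β₀ = 3.0332 is the fitted value at x = 0 and is not part of the slope interpretation.)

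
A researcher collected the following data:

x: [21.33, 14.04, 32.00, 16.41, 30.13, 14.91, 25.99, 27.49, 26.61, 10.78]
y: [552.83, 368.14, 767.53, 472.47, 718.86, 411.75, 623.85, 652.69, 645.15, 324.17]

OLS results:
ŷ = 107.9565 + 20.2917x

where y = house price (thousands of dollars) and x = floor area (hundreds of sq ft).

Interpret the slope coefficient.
For each additional hundred sq ft of floor area, predicted house price increases by approximately 20.2917 thousand dollars.

The slope β₁ = 20.2917 gives the rate at which the fitted house price changes with floor area.

Interpretation:
- Floor area up by 1 hundred sq ft → predicted house price increases by 20.2917 thousand dollars
- The effect is assumed constant over the observed range of x (linearity)

The intercept β₀ = 107.9565 is the predicted house price when floor area = 0; since the smallest observed x is 10.78, this is an extrapolation and mainly anchors the line.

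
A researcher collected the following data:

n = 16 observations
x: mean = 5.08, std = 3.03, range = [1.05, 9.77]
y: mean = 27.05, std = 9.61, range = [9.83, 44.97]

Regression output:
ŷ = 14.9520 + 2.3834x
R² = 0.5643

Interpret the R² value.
About 56.43% of the variability in y is accounted for by the regression on x (R² = 0.5643) — a moderate linear fit.

R² = 1 − SS_res/SS_tot compares the residual scatter to the total scatter of y about its mean.

Here R² = 0.5643:
- Explained: 56.43% of the variation in y
- Unexplained (residual): 100% − 56.43% = 43.57%
- Rule of thumb (below 0.3 weak; 0.3 to below 0.7 moderate; 0.7 and above strong) → moderate

Calculation: R² = 1 − (SS_res / SS_tot), where SS_res is the sum of squared residuals and SS_tot the total sum of squares.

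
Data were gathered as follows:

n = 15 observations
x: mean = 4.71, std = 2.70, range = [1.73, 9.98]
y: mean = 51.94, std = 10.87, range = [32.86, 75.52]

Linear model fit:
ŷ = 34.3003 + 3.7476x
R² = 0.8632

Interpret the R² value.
The model explains 86.32% of the variance in y (R² = 0.8632), leaving 13.68% unexplained; the fit is strong.

R² = 1 − SS_res/SS_tot compares the residual scatter to the total scatter of y about its mean.

Here R² = 0.8632:
- Explained: 86.32% of the variation in y
- Unexplained (residual): 100% − 86.32% = 13.68%
- Rule of thumb (below 0.3 weak; 0.3 to below 0.7 moderate; 0.7 and above strong) → strong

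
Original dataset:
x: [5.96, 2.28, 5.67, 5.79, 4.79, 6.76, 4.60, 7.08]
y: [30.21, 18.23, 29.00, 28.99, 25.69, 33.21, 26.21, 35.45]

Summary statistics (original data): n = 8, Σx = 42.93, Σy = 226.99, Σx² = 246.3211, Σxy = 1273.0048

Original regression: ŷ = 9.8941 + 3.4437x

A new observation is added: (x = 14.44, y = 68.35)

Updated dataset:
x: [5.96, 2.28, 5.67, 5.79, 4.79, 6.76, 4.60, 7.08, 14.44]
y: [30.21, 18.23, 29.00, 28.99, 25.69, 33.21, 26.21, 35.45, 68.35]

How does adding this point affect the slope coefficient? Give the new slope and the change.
The slope changes from 3.4437 to 4.2336 (change of +0.7899, or +22.9%).

x = 14.44 lies well outside the original x-range [2.28, 7.08] (x̄ ≈ 5.37), so this observation has high leverage and can move the slope substantially.

Step 1: Update the sums with the new point (n goes from 8 to 9)
Σx  = 42.93 + 14.44 = 57.37
Σy  = 226.99 + 68.35 = 295.34
Σx² = 246.3211 + 14.44² = 246.3211 + 208.5136 = 454.8347
Σxy = 1273.0048 + 14.44×68.35 = 1273.0048 + 986.9740 = 2259.9788

Step 2: Recompute the slope with b₁ = (nΣxy − ΣxΣy) / (nΣx² − (Σx)²)
Numerator   = 9×2259.9788 − 57.37×295.34 = 20339.8092 − 16943.6558 = 3396.1534
Denominator = 9×454.8347 − 57.37² = 4093.5123 − 3291.3169 = 802.1954
b₁(new) = 3396.1534 / 802.1954 = 4.2336

(Same formula on the original sums: (8×1273.0048 − 42.93×226.99) / (8×246.3211 − 42.93²) = 439.3577 / 127.5839 = 3.4437, matching the given fit.)

Step 3: Change in slope
Δβ₁ = 4.2336 − 3.4437 = +0.7899
Relative change = +0.7899 / 3.4437 × 100% = +22.9%
→ the slope increases when the point is added.

Because the point sits above the extension of the original line at a high-leverage x, it tilts the fit up.
In practice: examine leverage (hᵢ) and Cook's distance rather than deleting it automatically.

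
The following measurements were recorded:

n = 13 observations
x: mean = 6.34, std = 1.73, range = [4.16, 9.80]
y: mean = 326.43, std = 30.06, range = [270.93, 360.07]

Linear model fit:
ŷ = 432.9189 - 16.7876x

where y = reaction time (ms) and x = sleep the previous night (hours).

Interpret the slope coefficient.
An increase of one hour in sleep is associated with a 16.7876 ms decrease in predicted reaction time.

β₁ = -16.7876 is the change in predicted reaction time (ms) per additional hour of sleep.

Interpretation:
- Sleep up by 1 hour → predicted reaction time decreases by 16.7876 ms
- The effect is assumed constant over the observed range of x (linearity)
- The sign (−) gives the direction; the magnitude 16.7876 gives the size of the effect per hour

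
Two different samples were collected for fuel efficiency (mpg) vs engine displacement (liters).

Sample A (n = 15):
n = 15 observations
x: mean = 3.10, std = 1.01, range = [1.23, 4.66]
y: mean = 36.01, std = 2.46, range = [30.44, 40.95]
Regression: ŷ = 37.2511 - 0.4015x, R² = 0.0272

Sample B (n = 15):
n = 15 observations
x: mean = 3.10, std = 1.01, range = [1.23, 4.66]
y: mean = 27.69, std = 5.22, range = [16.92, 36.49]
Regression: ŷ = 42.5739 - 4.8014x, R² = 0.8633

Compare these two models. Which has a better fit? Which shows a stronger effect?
Model B has the better fit (R² = 0.8633 vs 0.0272). Model B shows the stronger effect (|β₁| = 4.8014 vs 0.4015).

Model Comparison:

Fit — compare R²:
- Model A: R² = 0.0272 → 2.72% of variance in fuel efficiency explained
- Model B: R² = 0.8633 → 86.33% of variance in fuel efficiency explained
- 0.8633 > 0.0272 → Model B has the better fit

Effect size (slope magnitude):
- Model A: β₁ = -0.4015 → predicted fuel efficiency falls 0.4015 mpg per additional liter of engine displacement
- Model B: β₁ = -4.8014 → predicted fuel efficiency falls 4.8014 mpg per additional liter of engine displacement
- |-0.4015| < |-4.8014| → Model B shows the stronger marginal effect

Note: The two samples could reflect different populations, time periods, or measurement quality.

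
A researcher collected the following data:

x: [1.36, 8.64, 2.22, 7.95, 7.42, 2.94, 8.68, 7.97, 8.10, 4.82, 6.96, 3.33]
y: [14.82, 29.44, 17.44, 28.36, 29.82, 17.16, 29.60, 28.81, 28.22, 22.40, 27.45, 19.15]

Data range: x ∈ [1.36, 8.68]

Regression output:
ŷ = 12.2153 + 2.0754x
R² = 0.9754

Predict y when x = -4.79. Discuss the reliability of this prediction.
ŷ = 2.2741 (extrapolation — x = -4.79 lies outside [1.36, 8.68], so reliability is low).

Prediction calculation:
ŷ = 12.2153 + 2.0754 × (-4.79)
ŷ = 2.2741

Reliability:
- Data range: x ∈ [1.36, 8.68]
- Prediction point: x = -4.79 is 6.15 units below the observed range → this is EXTRAPOLATION, not interpolation

Why that matters here:
- R² describes fit only over the sampled x values; it says nothing about behaviour beyond them
- The standard error of prediction grows with (x − x̄)², and x = -4.79 is far from x̄ = 5.87

The R² = 0.9754 only validates the fit within [1.36, 8.68]; treat ŷ = 2.2741 with caution.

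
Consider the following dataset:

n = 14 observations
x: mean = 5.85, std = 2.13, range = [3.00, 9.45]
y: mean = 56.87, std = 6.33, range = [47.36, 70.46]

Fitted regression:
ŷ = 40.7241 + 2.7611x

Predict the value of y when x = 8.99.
ŷ = 65.5464

Plug x = 8.99 into the fitted line:

ŷ = 40.7241 + 2.7611 × 8.99
ŷ = 40.7241 + 24.8223
ŷ = 65.5464

This is a point prediction; actual observations scatter around it by roughly the residual standard deviation.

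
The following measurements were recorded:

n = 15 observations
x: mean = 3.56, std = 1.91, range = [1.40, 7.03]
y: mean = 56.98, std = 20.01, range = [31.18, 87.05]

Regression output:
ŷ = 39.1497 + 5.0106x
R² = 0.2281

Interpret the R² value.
The model explains 22.81% of the variance in y (R² = 0.2281), leaving 77.19% unexplained; the fit is weak.

R² (coefficient of determination) measures the proportion of variance in y explained by the regression model.

Here R² = 0.2281:
- Explained: 22.81% of the variation in y
- Unexplained (residual): 100% − 22.81% = 77.19%
- Rule of thumb (below 0.3 weak; 0.3 to below 0.7 moderate; 0.7 and above strong) → weak

Note: R² never decreases when predictors are added, so it should not be used alone to compare models of different size.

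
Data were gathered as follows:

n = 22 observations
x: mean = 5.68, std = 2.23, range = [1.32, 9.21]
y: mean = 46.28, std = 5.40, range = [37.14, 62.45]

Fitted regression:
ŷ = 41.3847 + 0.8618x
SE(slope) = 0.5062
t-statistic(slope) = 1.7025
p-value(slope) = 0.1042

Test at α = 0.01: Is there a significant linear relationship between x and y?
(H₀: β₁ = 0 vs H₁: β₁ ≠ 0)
Fail to reject H₀: p-value = 0.1042 ≥ α = 0.01. The linear relationship is not significant at the 1% level.

Hypothesis test for the slope coefficient:

H₀: β₁ = 0 (no linear relationship)
H₁: β₁ ≠ 0 (linear relationship exists)

Test statistic: t = β̂₁ / SE(β̂₁) = 0.8618 / 0.5062 = 1.7025

With df = 20, the two-sided p-value for |t| = 1.7025 is 0.1042.

Decision rule: reject H₀ if p-value < α.
p-value = 0.1042 ≥ α = 0.01 → fail to reject H₀.

At α = 0.01 the data do not provide convincing evidence of a nonzero slope.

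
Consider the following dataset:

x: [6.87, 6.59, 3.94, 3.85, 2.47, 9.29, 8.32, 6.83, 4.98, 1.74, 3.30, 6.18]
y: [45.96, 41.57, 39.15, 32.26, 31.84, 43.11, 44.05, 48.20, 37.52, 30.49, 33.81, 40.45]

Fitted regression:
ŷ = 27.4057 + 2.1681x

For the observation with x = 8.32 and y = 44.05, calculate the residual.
Residual = -1.3943

The residual is the difference between the actual value and the predicted value:

Residual = y - ŷ

Step 1: Calculate predicted value
ŷ = 27.4057 + 2.1681 × 8.32
ŷ = 45.4443

Step 2: Calculate residual
Residual = 44.05 - 45.4443
Residual = -1.3943

The residual is negative, so the observed y = 44.05 sits below the regression line (the line overestimates it by 1.3943).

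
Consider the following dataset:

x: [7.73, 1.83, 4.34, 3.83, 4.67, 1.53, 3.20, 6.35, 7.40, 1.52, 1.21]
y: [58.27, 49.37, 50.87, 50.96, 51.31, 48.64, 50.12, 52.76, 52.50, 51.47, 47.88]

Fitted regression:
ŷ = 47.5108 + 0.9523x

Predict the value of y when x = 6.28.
ŷ = 53.4912

Plug x = 6.28 into the fitted line:

ŷ = 47.5108 + 0.9523 × 6.28
ŷ = 47.5108 + 5.9804
ŷ = 53.4912

This is the fitted mean response at that x — an individual observation would come with a wider prediction interval.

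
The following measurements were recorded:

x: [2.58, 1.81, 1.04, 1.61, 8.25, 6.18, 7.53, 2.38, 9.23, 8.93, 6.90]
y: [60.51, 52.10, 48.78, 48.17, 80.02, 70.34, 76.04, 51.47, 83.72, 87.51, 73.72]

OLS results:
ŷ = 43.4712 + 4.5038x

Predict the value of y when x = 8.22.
ŷ = 80.4924

To predict y for x = 8.22, substitute into the regression equation:

ŷ = 43.4712 + 4.5038 × 8.22
ŷ = 43.4712 + 37.0212
ŷ = 80.4924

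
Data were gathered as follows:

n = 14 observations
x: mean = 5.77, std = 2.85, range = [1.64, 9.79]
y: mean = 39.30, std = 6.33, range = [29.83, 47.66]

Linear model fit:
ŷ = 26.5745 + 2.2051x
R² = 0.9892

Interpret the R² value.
The model explains 98.92% of the variance in y (R² = 0.9892), leaving 1.08% unexplained; the fit is strong.

R² (coefficient of determination) measures the proportion of variance in y explained by the regression model.

Here R² = 0.9892:
- Explained: 98.92% of the variation in y
- Unexplained (residual): 100% − 98.92% = 1.08%
- Rule of thumb (below 0.3 weak; 0.3 to below 0.7 moderate; 0.7 and above strong) → strong

Equivalently, for simple linear regression R² = r², so |r| = √0.9892 ≈ 0.9946.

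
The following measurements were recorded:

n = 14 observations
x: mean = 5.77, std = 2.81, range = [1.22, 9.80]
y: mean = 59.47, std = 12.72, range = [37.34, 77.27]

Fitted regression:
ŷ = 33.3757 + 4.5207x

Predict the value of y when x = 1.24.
ŷ = 38.9814

To predict y for x = 1.24, substitute into the regression equation:

ŷ = 33.3757 + 4.5207 × 1.24
ŷ = 33.3757 + 5.6057
ŷ = 38.9814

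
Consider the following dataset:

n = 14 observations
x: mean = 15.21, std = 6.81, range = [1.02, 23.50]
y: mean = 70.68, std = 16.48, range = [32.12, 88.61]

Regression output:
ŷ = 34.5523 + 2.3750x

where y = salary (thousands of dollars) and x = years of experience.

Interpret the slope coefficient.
An increase of one year in experience is associated with a 2.3750 thousand dollars increase in predicted salary.

The slope β₁ = 2.3750 gives the rate at which the fitted salary changes with experience.

Interpretation:
- Experience up by 1 year → predicted salary increases by 2.3750 thousand dollars
- The effect is assumed constant over the observed range of x (linearity)
- The sign (+) gives the direction; the magnitude 2.3750 gives the size of the effect per year

The intercept β₀ = 34.5523 is the predicted salary when experience = 0; since the smallest observed x is 1.02, this is an extrapolation and mainly anchors the line.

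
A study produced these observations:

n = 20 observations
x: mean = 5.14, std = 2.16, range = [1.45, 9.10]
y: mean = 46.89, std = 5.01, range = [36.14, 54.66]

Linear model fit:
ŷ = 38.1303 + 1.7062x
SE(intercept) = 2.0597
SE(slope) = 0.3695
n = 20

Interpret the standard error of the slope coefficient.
SE(slope) = 0.3695 measures the uncertainty in the estimated slope. The coefficient is estimated with moderate precision (SE/|β̂₁| = 21.7%).

SE(β̂₁) = s / √Sxx, where s is the residual standard deviation and Sxx = Σ(x − x̄)². It is the yardstick for how far β̂₁ = 1.7062 could plausibly be from the true slope.

Relative precision:
- SE / |β̂₁| = 0.3695 / 1.7062 = 21.7%
- Rule of thumb (under 20%: precise; 20% to under 50%: moderately precise; 50% or more: imprecise) → moderately precise

Link to interval estimation: a confidence interval for β₁ is β̂₁ ± t* × 0.3695, so SE sets the half-width per unit of t*.

What drives SE(β̂₁): wider spread of x values → smaller SE.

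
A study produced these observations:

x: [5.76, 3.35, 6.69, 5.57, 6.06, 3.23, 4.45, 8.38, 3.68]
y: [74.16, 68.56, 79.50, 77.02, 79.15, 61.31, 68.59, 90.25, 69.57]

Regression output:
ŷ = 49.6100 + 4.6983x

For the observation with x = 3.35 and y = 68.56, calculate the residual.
Residual = 3.2107

The residual is the difference between the actual value and the predicted value:

Residual = y - ŷ

Step 1: Calculate predicted value
ŷ = 49.6100 + 4.6983 × 3.35
ŷ = 65.3493

Step 2: Calculate residual
Residual = 68.56 - 65.3493
Residual = 3.2107

The residual is positive, so the observed y = 68.56 sits above the regression line (the line underestimates it by 3.2107).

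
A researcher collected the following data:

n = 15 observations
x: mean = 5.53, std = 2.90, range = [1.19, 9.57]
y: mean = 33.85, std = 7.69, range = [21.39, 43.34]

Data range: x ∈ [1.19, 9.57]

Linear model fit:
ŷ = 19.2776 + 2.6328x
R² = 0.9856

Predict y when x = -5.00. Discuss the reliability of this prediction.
ŷ = 6.1136 (extrapolation — x = -5.00 lies outside [1.19, 9.57], so reliability is low).

Prediction calculation:
ŷ = 19.2776 + 2.6328 × (-5.00)
ŷ = 6.1136

Reliability:
- Data range: x ∈ [1.19, 9.57]
- Prediction point: x = -5.00 is 6.19 units below the observed range → this is EXTRAPOLATION, not interpolation

Why that matters here:
- Real relationships often flatten, saturate, or turn nonlinear at extremes
- R² describes fit only over the sampled x values; it says nothing about behaviour beyond them

A defensible statement: 'if the linear trend continued to x = -5.00, y would be about 6.1136' — the premise is untested.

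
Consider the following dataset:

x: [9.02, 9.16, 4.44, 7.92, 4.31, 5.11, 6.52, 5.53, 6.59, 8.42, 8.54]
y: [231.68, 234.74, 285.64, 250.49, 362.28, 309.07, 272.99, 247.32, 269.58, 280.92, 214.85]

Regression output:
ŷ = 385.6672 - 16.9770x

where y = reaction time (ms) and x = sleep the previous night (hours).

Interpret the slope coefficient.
An increase of one hour in sleep is associated with a 16.9770 ms decrease in predicted reaction time.

The slope β₁ = -16.9770 gives the rate at which the fitted reaction time changes with sleep.

Interpretation:
- Sleep up by 1 hour → predicted reaction time decreases by 16.9770 ms
- This is a linear approximation: the same per-unit change is assumed across the whole observed x range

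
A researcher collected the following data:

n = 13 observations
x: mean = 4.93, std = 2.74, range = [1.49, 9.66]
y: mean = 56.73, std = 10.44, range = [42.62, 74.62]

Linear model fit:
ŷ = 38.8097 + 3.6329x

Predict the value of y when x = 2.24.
ŷ = 46.9474

Plug x = 2.24 into the fitted line:

ŷ = 38.8097 + 3.6329 × 2.24
ŷ = 38.8097 + 8.1377
ŷ = 46.9474

This is the fitted mean response at that x — an individual observation would come with a wider prediction interval.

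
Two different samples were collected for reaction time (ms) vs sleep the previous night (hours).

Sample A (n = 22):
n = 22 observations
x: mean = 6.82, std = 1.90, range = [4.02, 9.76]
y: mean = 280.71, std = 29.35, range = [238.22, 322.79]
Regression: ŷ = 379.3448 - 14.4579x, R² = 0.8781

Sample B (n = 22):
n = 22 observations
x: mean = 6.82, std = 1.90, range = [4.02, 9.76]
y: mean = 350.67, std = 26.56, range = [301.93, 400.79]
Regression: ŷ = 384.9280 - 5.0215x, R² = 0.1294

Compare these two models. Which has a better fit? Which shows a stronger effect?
Model A has the better fit (R² = 0.8781 vs 0.1294). Model A shows the stronger effect (|β₁| = 14.4579 vs 5.0215).

Model Comparison:

Fit — compare R²:
- Model A: R² = 0.8781 → 87.81% of variance in reaction time explained
- Model B: R² = 0.1294 → 12.94% of variance in reaction time explained
- 0.8781 > 0.1294 → Model A has the better fit

Effect size (slope magnitude):
- Model A: β₁ = -14.4579 → predicted reaction time falls 14.4579 ms per additional hour of sleep
- Model B: β₁ = -5.0215 → predicted reaction time falls 5.0215 ms per additional hour of sleep
- |-14.4579| > |-5.0215| → Model A shows the stronger marginal effect

Note: A better fit (higher R²) doesn't necessarily mean a more important relationship.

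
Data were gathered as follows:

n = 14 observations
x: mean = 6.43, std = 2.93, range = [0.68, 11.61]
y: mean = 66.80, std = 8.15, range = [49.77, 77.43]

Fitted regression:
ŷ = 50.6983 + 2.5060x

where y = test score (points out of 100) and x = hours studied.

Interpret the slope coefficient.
On average, test score is about 2.5060 points higher for every extra hour of study time.

β₁ = 2.5060 is the change in predicted test score (points) per additional hour of study time.

Interpretation:
- Study time up by 1 hour → predicted test score increases by 2.5060 points
- The effect is assumed constant over the observed range of x (linearity)
- The sign (+) gives the direction; the magnitude 2.5060 gives the size of the effect per hour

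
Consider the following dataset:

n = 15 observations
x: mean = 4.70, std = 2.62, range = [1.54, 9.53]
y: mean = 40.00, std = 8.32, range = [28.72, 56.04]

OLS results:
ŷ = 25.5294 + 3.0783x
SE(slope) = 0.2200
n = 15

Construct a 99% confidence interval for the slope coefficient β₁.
The 99% CI for β₁ is (2.4156, 3.7410)

Confidence interval for the slope:

The 99% CI for β₁ is: β̂₁ ± t*(α/2, n-2) × SE(β̂₁)

Step 1: Find critical t-value
- Confidence level = 0.99
- Degrees of freedom = n - 2 = 15 - 2 = 13
- t*(α/2, 13) = 3.0123

Step 2: Calculate margin of error
Margin = 3.0123 × 0.2200 = 0.6627

Step 3: Construct interval
CI = 3.0783 ± 0.6627
CI = (2.4156, 3.7410)

Interpretation: We are 99% confident that the true slope β₁ lies between 2.4156 and 3.7410.
The interval does not include 0, suggesting a significant linear relationship.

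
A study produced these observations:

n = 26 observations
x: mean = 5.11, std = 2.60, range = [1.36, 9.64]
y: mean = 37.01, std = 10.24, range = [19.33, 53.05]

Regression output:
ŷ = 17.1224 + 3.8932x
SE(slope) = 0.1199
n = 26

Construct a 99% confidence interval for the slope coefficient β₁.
The 99% CI for β₁ is (3.5579, 4.2285)

Confidence interval for the slope:

The 99% CI for β₁ is: β̂₁ ± t*(α/2, n-2) × SE(β̂₁)

Step 1: Find critical t-value
- Confidence level = 0.99
- Degrees of freedom = n - 2 = 26 - 2 = 24
- t*(α/2, 24) = 2.7969

Step 2: Calculate margin of error
Margin = 2.7969 × 0.1199 = 0.3353

Step 3: Construct interval
CI = 3.8932 ± 0.3353
CI = (3.5579, 4.2285)

Interpretation: each one-unit increase in x is associated with a change in mean y of between 3.5579 and 4.2285, with 99% confidence.
Both endpoints are positive, so the data support a genuinely positive slope at this confidence level.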